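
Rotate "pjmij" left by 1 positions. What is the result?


Input: "pjmij", rotate left by 1
First 1 characters: "p"
Remaining characters: "jmij"
Concatenate remaining + first: "jmij" + "p" = "jmijp"

jmijp


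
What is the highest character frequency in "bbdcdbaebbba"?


Input: bbdcdbaebbba
Character counts:
  'a': 2
  'b': 6
  'c': 1
  'd': 2
  'e': 1
Maximum frequency: 6

6


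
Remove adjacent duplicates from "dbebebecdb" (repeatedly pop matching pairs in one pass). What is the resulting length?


Input: dbebebecdb
Stack-based adjacent duplicate removal:
  Read 'd': push. Stack: d
  Read 'b': push. Stack: db
  Read 'e': push. Stack: dbe
  Read 'b': push. Stack: dbeb
  Read 'e': push. Stack: dbebe
  Read 'b': push. Stack: dbebeb
  Read 'e': push. Stack: dbebebe
  Read 'c': push. Stack: dbebebec
  Read 'd': push. Stack: dbebebecd
  Read 'b': push. Stack: dbebebecdb
Final stack: "dbebebecdb" (length 10)

10


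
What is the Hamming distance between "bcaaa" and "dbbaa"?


Comparing "bcaaa" and "dbbaa" position by position:
  Position 0: 'b' vs 'd' => differ
  Position 1: 'c' vs 'b' => differ
  Position 2: 'a' vs 'b' => differ
  Position 3: 'a' vs 'a' => same
  Position 4: 'a' vs 'a' => same
Total differences (Hamming distance): 3

3


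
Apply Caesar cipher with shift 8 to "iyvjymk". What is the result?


Caesar cipher: shift "iyvjymk" by 8
  'i' (pos 8) + 8 = pos 16 = 'q'
  'y' (pos 24) + 8 = pos 6 = 'g'
  'v' (pos 21) + 8 = pos 3 = 'd'
  'j' (pos 9) + 8 = pos 17 = 'r'
  'y' (pos 24) + 8 = pos 6 = 'g'
  'm' (pos 12) + 8 = pos 20 = 'u'
  'k' (pos 10) + 8 = pos 18 = 's'
Result: qgdrgus

qgdrgus


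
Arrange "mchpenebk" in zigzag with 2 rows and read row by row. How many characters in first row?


Zigzag "mchpenebk" into 2 rows:
Placing characters:
  'm' => row 0
  'c' => row 1
  'h' => row 0
  'p' => row 1
  'e' => row 0
  'n' => row 1
  'e' => row 0
  'b' => row 1
  'k' => row 0
Rows:
  Row 0: "mheek"
  Row 1: "cpnb"
First row length: 5

5


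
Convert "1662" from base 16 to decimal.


Input: "1662" in base 16
Positional expansion:
  Digit '1' (value 1) x 16^3 = 4096
  Digit '6' (value 6) x 16^2 = 1536
  Digit '6' (value 6) x 16^1 = 96
  Digit '2' (value 2) x 16^0 = 2
Sum = 5730

5730


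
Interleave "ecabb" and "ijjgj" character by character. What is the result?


Interleaving "ecabb" and "ijjgj":
  Position 0: 'e' from first, 'i' from second => "ei"
  Position 1: 'c' from first, 'j' from second => "cj"
  Position 2: 'a' from first, 'j' from second => "aj"
  Position 3: 'b' from first, 'g' from second => "bg"
  Position 4: 'b' from first, 'j' from second => "bj"
Result: eicjajbgbj

eicjajbgbj


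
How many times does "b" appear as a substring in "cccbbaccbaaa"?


Searching for "b" in "cccbbaccbaaa"
Scanning each position:
  Position 0: "c" => no
  Position 1: "c" => no
  Position 2: "c" => no
  Position 3: "b" => MATCH
  Position 4: "b" => MATCH
  Position 5: "a" => no
  Position 6: "c" => no
  Position 7: "c" => no
  Position 8: "b" => MATCH
  Position 9: "a" => no
  Position 10: "a" => no
  Position 11: "a" => no
Total occurrences: 3

3


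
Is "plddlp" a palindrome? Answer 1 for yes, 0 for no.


Input: plddlp
Reversed: plddlp
  Compare pos 0 ('p') with pos 5 ('p'): match
  Compare pos 1 ('l') with pos 4 ('l'): match
  Compare pos 2 ('d') with pos 3 ('d'): match
Result: palindrome

1


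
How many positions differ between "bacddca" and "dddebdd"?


Comparing "bacddca" and "dddebdd" position by position:
  Position 0: 'b' vs 'd' => DIFFER
  Position 1: 'a' vs 'd' => DIFFER
  Position 2: 'c' vs 'd' => DIFFER
  Position 3: 'd' vs 'e' => DIFFER
  Position 4: 'd' vs 'b' => DIFFER
  Position 5: 'c' vs 'd' => DIFFER
  Position 6: 'a' vs 'd' => DIFFER
Positions that differ: 7

7


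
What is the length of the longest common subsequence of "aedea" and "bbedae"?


LCS of "aedea" and "bbedae"
DP table:
           b    b    e    d    a    e
      0    0    0    0    0    0    0
  a   0    0    0    0    0    1    1
  e   0    0    0    1    1    1    2
  d   0    0    0    1    2    2    2
  e   0    0    0    1    2    2    3
  a   0    0    0    1    2    3    3
LCS length = dp[5][6] = 3

3


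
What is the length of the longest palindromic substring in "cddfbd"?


Input: "cddfbd"
Checking substrings for palindromes:
  [1:3] "dd" (len 2) => palindrome
Longest palindromic substring: "dd" with length 2

2


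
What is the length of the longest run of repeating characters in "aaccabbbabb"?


Input: "aaccabbbabb"
Scanning for longest run:
  Position 1 ('a'): continues run of 'a', length=2
  Position 2 ('c'): new char, reset run to 1
  Position 3 ('c'): continues run of 'c', length=2
  Position 4 ('a'): new char, reset run to 1
  Position 5 ('b'): new char, reset run to 1
  Position 6 ('b'): continues run of 'b', length=2
  Position 7 ('b'): continues run of 'b', length=3
  Position 8 ('a'): new char, reset run to 1
  Position 9 ('b'): new char, reset run to 1
  Position 10 ('b'): continues run of 'b', length=2
Longest run: 'b' with length 3

3


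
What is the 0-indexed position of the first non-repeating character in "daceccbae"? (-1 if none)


Input: daceccbae
Character frequencies:
  'a': 2
  'b': 1
  'c': 3
  'd': 1
  'e': 2
Scanning left to right for freq == 1:
  Position 0 ('d'): unique! => answer = 0

0


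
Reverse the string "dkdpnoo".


Input: dkdpnoo
Reading characters right to left:
  Position 6: 'o'
  Position 5: 'o'
  Position 4: 'n'
  Position 3: 'p'
  Position 2: 'd'
  Position 1: 'k'
  Position 0: 'd'
Reversed: oonpdkd

oonpdkd


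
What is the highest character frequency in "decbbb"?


Input: decbbb
Character counts:
  'b': 3
  'c': 1
  'd': 1
  'e': 1
Maximum frequency: 3

3


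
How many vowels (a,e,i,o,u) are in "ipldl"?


Input: ipldl
Checking each character:
  'i' at position 0: vowel (running total: 1)
  'p' at position 1: consonant
  'l' at position 2: consonant
  'd' at position 3: consonant
  'l' at position 4: consonant
Total vowels: 1

1


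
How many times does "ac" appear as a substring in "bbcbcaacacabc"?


Searching for "ac" in "bbcbcaacacabc"
Scanning each position:
  Position 0: "bb" => no
  Position 1: "bc" => no
  Position 2: "cb" => no
  Position 3: "bc" => no
  Position 4: "ca" => no
  Position 5: "aa" => no
  Position 6: "ac" => MATCH
  Position 7: "ca" => no
  Position 8: "ac" => MATCH
  Position 9: "ca" => no
  Position 10: "ab" => no
  Position 11: "bc" => no
Total occurrences: 2

2


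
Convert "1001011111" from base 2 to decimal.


Input: "1001011111" in base 2
Positional expansion:
  Digit '1' (value 1) x 2^9 = 512
  Digit '0' (value 0) x 2^8 = 0
  Digit '0' (value 0) x 2^7 = 0
  Digit '1' (value 1) x 2^6 = 64
  Digit '0' (value 0) x 2^5 = 0
  Digit '1' (value 1) x 2^4 = 16
  Digit '1' (value 1) x 2^3 = 8
  Digit '1' (value 1) x 2^2 = 4
  Digit '1' (value 1) x 2^1 = 2
  Digit '1' (value 1) x 2^0 = 1
Sum = 607

607


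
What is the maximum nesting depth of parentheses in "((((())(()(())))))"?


Input: "((((())(()(())))))"
Tracking depth:
  Position 0 '(': depth becomes 1
  Position 1 '(': depth becomes 2
  Position 2 '(': depth becomes 3
  Position 3 '(': depth becomes 4
  Position 4 '(': depth becomes 5
  Position 5 ')': depth becomes 4
  Position 6 ')': depth becomes 3
  Position 7 '(': depth becomes 4
  Position 8 '(': depth becomes 5
  Position 9 ')': depth becomes 4
  Position 10 '(': depth becomes 5
  Position 11 '(': depth becomes 6
  Position 12 ')': depth becomes 5
  Position 13 ')': depth becomes 4
  Position 14 ')': depth becomes 3
  Position 15 ')': depth becomes 2
  Position 16 ')': depth becomes 1
  Position 17 ')': depth becomes 0
Maximum depth reached: 6

6


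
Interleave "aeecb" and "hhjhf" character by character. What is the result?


Interleaving "aeecb" and "hhjhf":
  Position 0: 'a' from first, 'h' from second => "ah"
  Position 1: 'e' from first, 'h' from second => "eh"
  Position 2: 'e' from first, 'j' from second => "ej"
  Position 3: 'c' from first, 'h' from second => "ch"
  Position 4: 'b' from first, 'f' from second => "bf"
Result: ahehejchbf

ahehejchbf


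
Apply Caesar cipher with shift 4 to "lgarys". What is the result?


Caesar cipher: shift "lgarys" by 4
  'l' (pos 11) + 4 = pos 15 = 'p'
  'g' (pos 6) + 4 = pos 10 = 'k'
  'a' (pos 0) + 4 = pos 4 = 'e'
  'r' (pos 17) + 4 = pos 21 = 'v'
  'y' (pos 24) + 4 = pos 2 = 'c'
  's' (pos 18) + 4 = pos 22 = 'w'
Result: pkevcw

pkevcw


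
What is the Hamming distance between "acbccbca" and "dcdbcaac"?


Comparing "acbccbca" and "dcdbcaac" position by position:
  Position 0: 'a' vs 'd' => differ
  Position 1: 'c' vs 'c' => same
  Position 2: 'b' vs 'd' => differ
  Position 3: 'c' vs 'b' => differ
  Position 4: 'c' vs 'c' => same
  Position 5: 'b' vs 'a' => differ
  Position 6: 'c' vs 'a' => differ
  Position 7: 'a' vs 'c' => differ
Total differences (Hamming distance): 6

6


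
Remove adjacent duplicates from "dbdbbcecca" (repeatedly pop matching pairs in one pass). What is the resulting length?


Input: dbdbbcecca
Stack-based adjacent duplicate removal:
  Read 'd': push. Stack: d
  Read 'b': push. Stack: db
  Read 'd': push. Stack: dbd
  Read 'b': push. Stack: dbdb
  Read 'b': matches stack top 'b' => pop. Stack: dbd
  Read 'c': push. Stack: dbdc
  Read 'e': push. Stack: dbdce
  Read 'c': push. Stack: dbdcec
  Read 'c': matches stack top 'c' => pop. Stack: dbdce
  Read 'a': push. Stack: dbdcea
Final stack: "dbdcea" (length 6)

6


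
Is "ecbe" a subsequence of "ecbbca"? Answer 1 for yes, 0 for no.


Check if "ecbe" is a subsequence of "ecbbca"
Greedy scan:
  Position 0 ('e'): matches sub[0] = 'e'
  Position 1 ('c'): matches sub[1] = 'c'
  Position 2 ('b'): matches sub[2] = 'b'
  Position 3 ('b'): no match needed
  Position 4 ('c'): no match needed
  Position 5 ('a'): no match needed
Only matched 3/4 characters => not a subsequence

0


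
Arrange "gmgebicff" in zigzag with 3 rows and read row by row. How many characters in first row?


Zigzag "gmgebicff" into 3 rows:
Placing characters:
  'g' => row 0
  'm' => row 1
  'g' => row 2
  'e' => row 1
  'b' => row 0
  'i' => row 1
  'c' => row 2
  'f' => row 1
  'f' => row 0
Rows:
  Row 0: "gbf"
  Row 1: "meif"
  Row 2: "gc"
First row length: 3

3


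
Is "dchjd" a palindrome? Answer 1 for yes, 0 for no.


Input: dchjd
Reversed: djhcd
  Compare pos 0 ('d') with pos 4 ('d'): match
  Compare pos 1 ('c') with pos 3 ('j'): MISMATCH
Result: not a palindrome

0


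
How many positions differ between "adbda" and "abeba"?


Comparing "adbda" and "abeba" position by position:
  Position 0: 'a' vs 'a' => same
  Position 1: 'd' vs 'b' => DIFFER
  Position 2: 'b' vs 'e' => DIFFER
  Position 3: 'd' vs 'b' => DIFFER
  Position 4: 'a' vs 'a' => same
Positions that differ: 3

3


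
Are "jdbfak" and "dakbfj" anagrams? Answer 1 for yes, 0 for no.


Strings: "jdbfak", "dakbfj"
Sorted first:  abdfjk
Sorted second: abdfjk
Sorted forms match => anagrams

1


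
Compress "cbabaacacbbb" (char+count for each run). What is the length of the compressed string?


Input: cbabaacacbbb
Runs:
  'c' x 1 => "c1"
  'b' x 1 => "b1"
  'a' x 1 => "a1"
  'b' x 1 => "b1"
  'a' x 2 => "a2"
  'c' x 1 => "c1"
  'a' x 1 => "a1"
  'c' x 1 => "c1"
  'b' x 3 => "b3"
Compressed: "c1b1a1b1a2c1a1c1b3"
Compressed length: 18

18


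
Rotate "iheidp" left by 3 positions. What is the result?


Input: "iheidp", rotate left by 3
First 3 characters: "ihe"
Remaining characters: "idp"
Concatenate remaining + first: "idp" + "ihe" = "idpihe"

idpihe


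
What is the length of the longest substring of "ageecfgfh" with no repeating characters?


Input: "ageecfgfh"
Sliding window (track last position of each char):
  Position 0 ('a'): window [0,0] length 1 -- new best
  Position 1 ('g'): window [0,1] length 2 -- new best
  Position 2 ('e'): window [0,2] length 3 -- new best
  Position 3 ('e'): repeat (last at 2), move window start to 3
  Position 3 ('e'): window [3,3] length 1
  Position 4 ('c'): window [3,4] length 2
  Position 5 ('f'): window [3,5] length 3
  Position 6 ('g'): window [3,6] length 4 -- new best
  Position 7 ('f'): repeat (last at 5), move window start to 6
  Position 7 ('f'): window [6,7] length 2
  Position 8 ('h'): window [6,8] length 3
Longest substring with no repeats: "ecfg" with length 4

4


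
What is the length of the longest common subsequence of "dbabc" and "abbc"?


LCS of "dbabc" and "abbc"
DP table:
           a    b    b    c
      0    0    0    0    0
  d   0    0    0    0    0
  b   0    0    1    1    1
  a   0    1    1    1    1
  b   0    1    2    2    2
  c   0    1    2    2    3
LCS length = dp[5][4] = 3

3


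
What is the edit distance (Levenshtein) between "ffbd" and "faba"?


Computing edit distance: "ffbd" -> "faba"
DP table:
           f    a    b    a
      0    1    2    3    4
  f   1    0    1    2    3
  f   2    1    1    2    3
  b   3    2    2    1    2
  d   4    3    3    2    2
Edit distance = dp[4][4] = 2

2


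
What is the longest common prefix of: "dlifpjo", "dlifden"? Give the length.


Words: dlifpjo, dlifden
  Position 0: all 'd' => match
  Position 1: all 'l' => match
  Position 2: all 'i' => match
  Position 3: all 'f' => match
  Position 4: ('p', 'd') => mismatch, stop
LCP = "dlif" (length 4)

4


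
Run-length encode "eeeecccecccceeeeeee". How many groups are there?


Input: eeeecccecccceeeeeee
Scanning for consecutive runs:
  Group 1: 'e' x 4 (positions 0-3)
  Group 2: 'c' x 3 (positions 4-6)
  Group 3: 'e' x 1 (positions 7-7)
  Group 4: 'c' x 4 (positions 8-11)
  Group 5: 'e' x 7 (positions 12-18)
Total groups: 5

5


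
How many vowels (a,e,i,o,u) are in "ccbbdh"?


Input: ccbbdh
Checking each character:
  'c' at position 0: consonant
  'c' at position 1: consonant
  'b' at position 2: consonant
  'b' at position 3: consonant
  'd' at position 4: consonant
  'h' at position 5: consonant
Total vowels: 0

0


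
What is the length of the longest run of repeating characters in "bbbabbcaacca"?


Input: "bbbabbcaacca"
Scanning for longest run:
  Position 1 ('b'): continues run of 'b', length=2
  Position 2 ('b'): continues run of 'b', length=3
  Position 3 ('a'): new char, reset run to 1
  Position 4 ('b'): new char, reset run to 1
  Position 5 ('b'): continues run of 'b', length=2
  Position 6 ('c'): new char, reset run to 1
  Position 7 ('a'): new char, reset run to 1
  Position 8 ('a'): continues run of 'a', length=2
  Position 9 ('c'): new char, reset run to 1
  Position 10 ('c'): continues run of 'c', length=2
  Position 11 ('a'): new char, reset run to 1
Longest run: 'b' with length 3

3


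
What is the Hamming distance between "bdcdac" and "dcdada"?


Comparing "bdcdac" and "dcdada" position by position:
  Position 0: 'b' vs 'd' => differ
  Position 1: 'd' vs 'c' => differ
  Position 2: 'c' vs 'd' => differ
  Position 3: 'd' vs 'a' => differ
  Position 4: 'a' vs 'd' => differ
  Position 5: 'c' vs 'a' => differ
Total differences (Hamming distance): 6

6


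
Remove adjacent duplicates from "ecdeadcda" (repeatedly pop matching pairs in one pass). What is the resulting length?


Input: ecdeadcda
Stack-based adjacent duplicate removal:
  Read 'e': push. Stack: e
  Read 'c': push. Stack: ec
  Read 'd': push. Stack: ecd
  Read 'e': push. Stack: ecde
  Read 'a': push. Stack: ecdea
  Read 'd': push. Stack: ecdead
  Read 'c': push. Stack: ecdeadc
  Read 'd': push. Stack: ecdeadcd
  Read 'a': push. Stack: ecdeadcda
Final stack: "ecdeadcda" (length 9)

9


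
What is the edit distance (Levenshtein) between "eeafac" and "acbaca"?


Computing edit distance: "eeafac" -> "acbaca"
DP table:
           a    c    b    a    c    a
      0    1    2    3    4    5    6
  e   1    1    2    3    4    5    6
  e   2    2    2    3    4    5    6
  a   3    2    3    3    3    4    5
  f   4    3    3    4    4    4    5
  a   5    4    4    4    4    5    4
  c   6    5    4    5    5    4    5
Edit distance = dp[6][6] = 5

5


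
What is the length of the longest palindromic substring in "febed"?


Input: "febed"
Checking substrings for palindromes:
  [1:4] "ebe" (len 3) => palindrome
Longest palindromic substring: "ebe" with length 3

3


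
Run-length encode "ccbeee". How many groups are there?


Input: ccbeee
Scanning for consecutive runs:
  Group 1: 'c' x 2 (positions 0-1)
  Group 2: 'b' x 1 (positions 2-2)
  Group 3: 'e' x 3 (positions 3-5)
Total groups: 3

3


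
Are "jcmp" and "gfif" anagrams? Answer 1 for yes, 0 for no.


Strings: "jcmp", "gfif"
Sorted first:  cjmp
Sorted second: ffgi
Differ at position 0: 'c' vs 'f' => not anagrams

0


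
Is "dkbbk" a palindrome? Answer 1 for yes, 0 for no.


Input: dkbbk
Reversed: kbbkd
  Compare pos 0 ('d') with pos 4 ('k'): MISMATCH
  Compare pos 1 ('k') with pos 3 ('b'): MISMATCH
Result: not a palindrome

0


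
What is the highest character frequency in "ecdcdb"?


Input: ecdcdb
Character counts:
  'b': 1
  'c': 2
  'd': 2
  'e': 1
Maximum frequency: 2

2


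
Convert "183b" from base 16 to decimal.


Input: "183b" in base 16
Positional expansion:
  Digit '1' (value 1) x 16^3 = 4096
  Digit '8' (value 8) x 16^2 = 2048
  Digit '3' (value 3) x 16^1 = 48
  Digit 'b' (value 11) x 16^0 = 11
Sum = 6203

6203


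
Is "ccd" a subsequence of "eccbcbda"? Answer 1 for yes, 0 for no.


Check if "ccd" is a subsequence of "eccbcbda"
Greedy scan:
  Position 0 ('e'): no match needed
  Position 1 ('c'): matches sub[0] = 'c'
  Position 2 ('c'): matches sub[1] = 'c'
  Position 3 ('b'): no match needed
  Position 4 ('c'): no match needed
  Position 5 ('b'): no match needed
  Position 6 ('d'): matches sub[2] = 'd'
  Position 7 ('a'): no match needed
All 3 characters matched => is a subsequence

1


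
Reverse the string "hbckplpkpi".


Input: hbckplpkpi
Reading characters right to left:
  Position 9: 'i'
  Position 8: 'p'
  Position 7: 'k'
  Position 6: 'p'
  Position 5: 'l'
  Position 4: 'p'
  Position 3: 'k'
  Position 2: 'c'
  Position 1: 'b'
  Position 0: 'h'
Reversed: ipkplpkcbh

ipkplpkcbh


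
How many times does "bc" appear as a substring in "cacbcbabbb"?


Searching for "bc" in "cacbcbabbb"
Scanning each position:
  Position 0: "ca" => no
  Position 1: "ac" => no
  Position 2: "cb" => no
  Position 3: "bc" => MATCH
  Position 4: "cb" => no
  Position 5: "ba" => no
  Position 6: "ab" => no
  Position 7: "bb" => no
  Position 8: "bb" => no
Total occurrences: 1

1


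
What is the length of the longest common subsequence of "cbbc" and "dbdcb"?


LCS of "cbbc" and "dbdcb"
DP table:
           d    b    d    c    b
      0    0    0    0    0    0
  c   0    0    0    0    1    1
  b   0    0    1    1    1    2
  b   0    0    1    1    1    2
  c   0    0    1    1    2    2
LCS length = dp[4][5] = 2

2


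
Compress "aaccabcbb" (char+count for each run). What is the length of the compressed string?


Input: aaccabcbb
Runs:
  'a' x 2 => "a2"
  'c' x 2 => "c2"
  'a' x 1 => "a1"
  'b' x 1 => "b1"
  'c' x 1 => "c1"
  'b' x 2 => "b2"
Compressed: "a2c2a1b1c1b2"
Compressed length: 12

12


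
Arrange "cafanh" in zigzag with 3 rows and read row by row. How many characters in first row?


Zigzag "cafanh" into 3 rows:
Placing characters:
  'c' => row 0
  'a' => row 1
  'f' => row 2
  'a' => row 1
  'n' => row 0
  'h' => row 1
Rows:
  Row 0: "cn"
  Row 1: "aah"
  Row 2: "f"
First row length: 2

2


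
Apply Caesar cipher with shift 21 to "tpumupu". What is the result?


Caesar cipher: shift "tpumupu" by 21
  't' (pos 19) + 21 = pos 14 = 'o'
  'p' (pos 15) + 21 = pos 10 = 'k'
  'u' (pos 20) + 21 = pos 15 = 'p'
  'm' (pos 12) + 21 = pos 7 = 'h'
  'u' (pos 20) + 21 = pos 15 = 'p'
  'p' (pos 15) + 21 = pos 10 = 'k'
  'u' (pos 20) + 21 = pos 15 = 'p'
Result: okphpkp

okphpkp


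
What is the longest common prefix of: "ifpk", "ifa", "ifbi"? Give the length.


Words: ifpk, ifa, ifbi
  Position 0: all 'i' => match
  Position 1: all 'f' => match
  Position 2: ('p', 'a', 'b') => mismatch, stop
LCP = "if" (length 2)

2


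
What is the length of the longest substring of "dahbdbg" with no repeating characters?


Input: "dahbdbg"
Sliding window (track last position of each char):
  Position 0 ('d'): window [0,0] length 1 -- new best
  Position 1 ('a'): window [0,1] length 2 -- new best
  Position 2 ('h'): window [0,2] length 3 -- new best
  Position 3 ('b'): window [0,3] length 4 -- new best
  Position 4 ('d'): repeat (last at 0), move window start to 1
  Position 4 ('d'): window [1,4] length 4
  Position 5 ('b'): repeat (last at 3), move window start to 4
  Position 5 ('b'): window [4,5] length 2
  Position 6 ('g'): window [4,6] length 3
Longest substring with no repeats: "dahb" with length 4

4


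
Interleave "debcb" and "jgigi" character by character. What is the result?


Interleaving "debcb" and "jgigi":
  Position 0: 'd' from first, 'j' from second => "dj"
  Position 1: 'e' from first, 'g' from second => "eg"
  Position 2: 'b' from first, 'i' from second => "bi"
  Position 3: 'c' from first, 'g' from second => "cg"
  Position 4: 'b' from first, 'i' from second => "bi"
Result: djegbicgbi

djegbicgbi


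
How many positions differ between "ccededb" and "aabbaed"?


Comparing "ccededb" and "aabbaed" position by position:
  Position 0: 'c' vs 'a' => DIFFER
  Position 1: 'c' vs 'a' => DIFFER
  Position 2: 'e' vs 'b' => DIFFER
  Position 3: 'd' vs 'b' => DIFFER
  Position 4: 'e' vs 'a' => DIFFER
  Position 5: 'd' vs 'e' => DIFFER
  Position 6: 'b' vs 'd' => DIFFER
Positions that differ: 7

7


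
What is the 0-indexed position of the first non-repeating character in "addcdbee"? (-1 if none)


Input: addcdbee
Character frequencies:
  'a': 1
  'b': 1
  'c': 1
  'd': 3
  'e': 2
Scanning left to right for freq == 1:
  Position 0 ('a'): unique! => answer = 0

0


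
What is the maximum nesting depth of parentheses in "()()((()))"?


Input: "()()((()))"
Tracking depth:
  Position 0 '(': depth becomes 1
  Position 1 ')': depth becomes 0
  Position 2 '(': depth becomes 1
  Position 3 ')': depth becomes 0
  Position 4 '(': depth becomes 1
  Position 5 '(': depth becomes 2
  Position 6 '(': depth becomes 3
  Position 7 ')': depth becomes 2
  Position 8 ')': depth becomes 1
  Position 9 ')': depth becomes 0
Maximum depth reached: 3

3


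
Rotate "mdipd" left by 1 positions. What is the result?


Input: "mdipd", rotate left by 1
First 1 characters: "m"
Remaining characters: "dipd"
Concatenate remaining + first: "dipd" + "m" = "dipdm"

dipdm


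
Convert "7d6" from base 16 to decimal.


Input: "7d6" in base 16
Positional expansion:
  Digit '7' (value 7) x 16^2 = 1792
  Digit 'd' (value 13) x 16^1 = 208
  Digit '6' (value 6) x 16^0 = 6
Sum = 2006

2006


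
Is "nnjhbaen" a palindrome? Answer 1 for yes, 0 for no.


Input: nnjhbaen
Reversed: neabhjnn
  Compare pos 0 ('n') with pos 7 ('n'): match
  Compare pos 1 ('n') with pos 6 ('e'): MISMATCH
  Compare pos 2 ('j') with pos 5 ('a'): MISMATCH
  Compare pos 3 ('h') with pos 4 ('b'): MISMATCH
Result: not a palindrome

0


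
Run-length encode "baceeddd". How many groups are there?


Input: baceeddd
Scanning for consecutive runs:
  Group 1: 'b' x 1 (positions 0-0)
  Group 2: 'a' x 1 (positions 1-1)
  Group 3: 'c' x 1 (positions 2-2)
  Group 4: 'e' x 2 (positions 3-4)
  Group 5: 'd' x 3 (positions 5-7)
Total groups: 5

5


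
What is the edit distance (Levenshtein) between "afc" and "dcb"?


Computing edit distance: "afc" -> "dcb"
DP table:
           d    c    b
      0    1    2    3
  a   1    1    2    3
  f   2    2    2    3
  c   3    3    2    3
Edit distance = dp[3][3] = 3

3


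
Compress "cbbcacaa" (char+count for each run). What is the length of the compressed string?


Input: cbbcacaa
Runs:
  'c' x 1 => "c1"
  'b' x 2 => "b2"
  'c' x 1 => "c1"
  'a' x 1 => "a1"
  'c' x 1 => "c1"
  'a' x 2 => "a2"
Compressed: "c1b2c1a1c1a2"
Compressed length: 12

12


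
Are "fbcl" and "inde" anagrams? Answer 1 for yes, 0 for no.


Strings: "fbcl", "inde"
Sorted first:  bcfl
Sorted second: dein
Differ at position 0: 'b' vs 'd' => not anagrams

0


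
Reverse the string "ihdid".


Input: ihdid
Reading characters right to left:
  Position 4: 'd'
  Position 3: 'i'
  Position 2: 'd'
  Position 1: 'h'
  Position 0: 'i'
Reversed: didhi

didhi


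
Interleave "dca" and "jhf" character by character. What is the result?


Interleaving "dca" and "jhf":
  Position 0: 'd' from first, 'j' from second => "dj"
  Position 1: 'c' from first, 'h' from second => "ch"
  Position 2: 'a' from first, 'f' from second => "af"
Result: djchaf

djchaf


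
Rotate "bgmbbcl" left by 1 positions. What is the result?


Input: "bgmbbcl", rotate left by 1
First 1 characters: "b"
Remaining characters: "gmbbcl"
Concatenate remaining + first: "gmbbcl" + "b" = "gmbbclb"

gmbbclb


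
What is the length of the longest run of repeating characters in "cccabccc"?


Input: "cccabccc"
Scanning for longest run:
  Position 1 ('c'): continues run of 'c', length=2
  Position 2 ('c'): continues run of 'c', length=3
  Position 3 ('a'): new char, reset run to 1
  Position 4 ('b'): new char, reset run to 1
  Position 5 ('c'): new char, reset run to 1
  Position 6 ('c'): continues run of 'c', length=2
  Position 7 ('c'): continues run of 'c', length=3
Longest run: 'c' with length 3

3


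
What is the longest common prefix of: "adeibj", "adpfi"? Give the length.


Words: adeibj, adpfi
  Position 0: all 'a' => match
  Position 1: all 'd' => match
  Position 2: ('e', 'p') => mismatch, stop
LCP = "ad" (length 2)

2


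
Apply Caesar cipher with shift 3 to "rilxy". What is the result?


Caesar cipher: shift "rilxy" by 3
  'r' (pos 17) + 3 = pos 20 = 'u'
  'i' (pos 8) + 3 = pos 11 = 'l'
  'l' (pos 11) + 3 = pos 14 = 'o'
  'x' (pos 23) + 3 = pos 0 = 'a'
  'y' (pos 24) + 3 = pos 1 = 'b'
Result: uloab

uloab


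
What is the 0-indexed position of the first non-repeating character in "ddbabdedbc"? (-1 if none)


Input: ddbabdedbc
Character frequencies:
  'a': 1
  'b': 3
  'c': 1
  'd': 4
  'e': 1
Scanning left to right for freq == 1:
  Position 0 ('d'): freq=4, skip
  Position 1 ('d'): freq=4, skip
  Position 2 ('b'): freq=3, skip
  Position 3 ('a'): unique! => answer = 3

3


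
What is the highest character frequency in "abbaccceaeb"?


Input: abbaccceaeb
Character counts:
  'a': 3
  'b': 3
  'c': 3
  'e': 2
Maximum frequency: 3

3


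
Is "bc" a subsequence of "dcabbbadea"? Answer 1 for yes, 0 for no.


Check if "bc" is a subsequence of "dcabbbadea"
Greedy scan:
  Position 0 ('d'): no match needed
  Position 1 ('c'): no match needed
  Position 2 ('a'): no match needed
  Position 3 ('b'): matches sub[0] = 'b'
  Position 4 ('b'): no match needed
  Position 5 ('b'): no match needed
  Position 6 ('a'): no match needed
  Position 7 ('d'): no match needed
  Position 8 ('e'): no match needed
  Position 9 ('a'): no match needed
Only matched 1/2 characters => not a subsequence

0


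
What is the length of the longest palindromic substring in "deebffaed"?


Input: "deebffaed"
Checking substrings for palindromes:
  [1:3] "ee" (len 2) => palindrome
  [4:6] "ff" (len 2) => palindrome
Longest palindromic substring: "ee" with length 2

2


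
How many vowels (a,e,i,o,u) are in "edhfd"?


Input: edhfd
Checking each character:
  'e' at position 0: vowel (running total: 1)
  'd' at position 1: consonant
  'h' at position 2: consonant
  'f' at position 3: consonant
  'd' at position 4: consonant
Total vowels: 1

1


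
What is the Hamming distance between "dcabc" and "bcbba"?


Comparing "dcabc" and "bcbba" position by position:
  Position 0: 'd' vs 'b' => differ
  Position 1: 'c' vs 'c' => same
  Position 2: 'a' vs 'b' => differ
  Position 3: 'b' vs 'b' => same
  Position 4: 'c' vs 'a' => differ
Total differences (Hamming distance): 3

3


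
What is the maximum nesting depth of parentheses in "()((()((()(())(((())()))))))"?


Input: "()((()((()(())(((())()))))))"
Tracking depth:
  Position 0 '(': depth becomes 1
  Position 1 ')': depth becomes 0
  Position 2 '(': depth becomes 1
  Position 3 '(': depth becomes 2
  Position 4 '(': depth becomes 3
  Position 5 ')': depth becomes 2
  Position 6 '(': depth becomes 3
  Position 7 '(': depth becomes 4
  Position 8 '(': depth becomes 5
  Position 9 ')': depth becomes 4
  Position 10 '(': depth becomes 5
  Position 11 '(': depth becomes 6
  Position 12 ')': depth becomes 5
  Position 13 ')': depth becomes 4
  Position 14 '(': depth becomes 5
  Position 15 '(': depth becomes 6
  Position 16 '(': depth becomes 7
  Position 17 '(': depth becomes 8
  Position 18 ')': depth becomes 7
  Position 19 ')': depth becomes 6
  Position 20 '(': depth becomes 7
  Position 21 ')': depth becomes 6
  Position 22 ')': depth becomes 5
  Position 23 ')': depth becomes 4
  Position 24 ')': depth becomes 3
  Position 25 ')': depth becomes 2
  Position 26 ')': depth becomes 1
  Position 27 ')': depth becomes 0
Maximum depth reached: 8

8


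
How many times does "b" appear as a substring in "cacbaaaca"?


Searching for "b" in "cacbaaaca"
Scanning each position:
  Position 0: "c" => no
  Position 1: "a" => no
  Position 2: "c" => no
  Position 3: "b" => MATCH
  Position 4: "a" => no
  Position 5: "a" => no
  Position 6: "a" => no
  Position 7: "c" => no
  Position 8: "a" => no
Total occurrences: 1

1


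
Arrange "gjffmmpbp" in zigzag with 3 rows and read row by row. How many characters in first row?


Zigzag "gjffmmpbp" into 3 rows:
Placing characters:
  'g' => row 0
  'j' => row 1
  'f' => row 2
  'f' => row 1
  'm' => row 0
  'm' => row 1
  'p' => row 2
  'b' => row 1
  'p' => row 0
Rows:
  Row 0: "gmp"
  Row 1: "jfmb"
  Row 2: "fp"
First row length: 3

3


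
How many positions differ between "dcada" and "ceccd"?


Comparing "dcada" and "ceccd" position by position:
  Position 0: 'd' vs 'c' => DIFFER
  Position 1: 'c' vs 'e' => DIFFER
  Position 2: 'a' vs 'c' => DIFFER
  Position 3: 'd' vs 'c' => DIFFER
  Position 4: 'a' vs 'd' => DIFFER
Positions that differ: 5

5


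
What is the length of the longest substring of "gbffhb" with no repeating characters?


Input: "gbffhb"
Sliding window (track last position of each char):
  Position 0 ('g'): window [0,0] length 1 -- new best
  Position 1 ('b'): window [0,1] length 2 -- new best
  Position 2 ('f'): window [0,2] length 3 -- new best
  Position 3 ('f'): repeat (last at 2), move window start to 3
  Position 3 ('f'): window [3,3] length 1
  Position 4 ('h'): window [3,4] length 2
  Position 5 ('b'): window [3,5] length 3
Longest substring with no repeats: "gbf" with length 3

3


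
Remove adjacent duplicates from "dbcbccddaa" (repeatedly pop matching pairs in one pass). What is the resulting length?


Input: dbcbccddaa
Stack-based adjacent duplicate removal:
  Read 'd': push. Stack: d
  Read 'b': push. Stack: db
  Read 'c': push. Stack: dbc
  Read 'b': push. Stack: dbcb
  Read 'c': push. Stack: dbcbc
  Read 'c': matches stack top 'c' => pop. Stack: dbcb
  Read 'd': push. Stack: dbcbd
  Read 'd': matches stack top 'd' => pop. Stack: dbcb
  Read 'a': push. Stack: dbcba
  Read 'a': matches stack top 'a' => pop. Stack: dbcb
Final stack: "dbcb" (length 4)

4


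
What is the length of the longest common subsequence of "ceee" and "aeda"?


LCS of "ceee" and "aeda"
DP table:
           a    e    d    a
      0    0    0    0    0
  c   0    0    0    0    0
  e   0    0    1    1    1
  e   0    0    1    1    1
  e   0    0    1    1    1
LCS length = dp[4][4] = 1

1


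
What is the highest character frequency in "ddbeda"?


Input: ddbeda
Character counts:
  'a': 1
  'b': 1
  'd': 3
  'e': 1
Maximum frequency: 3

3


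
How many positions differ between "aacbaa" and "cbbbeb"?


Comparing "aacbaa" and "cbbbeb" position by position:
  Position 0: 'a' vs 'c' => DIFFER
  Position 1: 'a' vs 'b' => DIFFER
  Position 2: 'c' vs 'b' => DIFFER
  Position 3: 'b' vs 'b' => same
  Position 4: 'a' vs 'e' => DIFFER
  Position 5: 'a' vs 'b' => DIFFER
Positions that differ: 5

5


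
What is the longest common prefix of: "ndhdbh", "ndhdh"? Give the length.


Words: ndhdbh, ndhdh
  Position 0: all 'n' => match
  Position 1: all 'd' => match
  Position 2: all 'h' => match
  Position 3: all 'd' => match
  Position 4: ('b', 'h') => mismatch, stop
LCP = "ndhd" (length 4)

4


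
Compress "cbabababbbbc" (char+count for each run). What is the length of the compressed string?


Input: cbabababbbbc
Runs:
  'c' x 1 => "c1"
  'b' x 1 => "b1"
  'a' x 1 => "a1"
  'b' x 1 => "b1"
  'a' x 1 => "a1"
  'b' x 1 => "b1"
  'a' x 1 => "a1"
  'b' x 4 => "b4"
  'c' x 1 => "c1"
Compressed: "c1b1a1b1a1b1a1b4c1"
Compressed length: 18

18


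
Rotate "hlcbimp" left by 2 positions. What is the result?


Input: "hlcbimp", rotate left by 2
First 2 characters: "hl"
Remaining characters: "cbimp"
Concatenate remaining + first: "cbimp" + "hl" = "cbimphl"

cbimphl


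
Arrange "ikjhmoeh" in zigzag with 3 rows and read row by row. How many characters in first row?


Zigzag "ikjhmoeh" into 3 rows:
Placing characters:
  'i' => row 0
  'k' => row 1
  'j' => row 2
  'h' => row 1
  'm' => row 0
  'o' => row 1
  'e' => row 2
  'h' => row 1
Rows:
  Row 0: "im"
  Row 1: "khoh"
  Row 2: "je"
First row length: 2

2


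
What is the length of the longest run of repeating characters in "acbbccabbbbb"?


Input: "acbbccabbbbb"
Scanning for longest run:
  Position 1 ('c'): new char, reset run to 1
  Position 2 ('b'): new char, reset run to 1
  Position 3 ('b'): continues run of 'b', length=2
  Position 4 ('c'): new char, reset run to 1
  Position 5 ('c'): continues run of 'c', length=2
  Position 6 ('a'): new char, reset run to 1
  Position 7 ('b'): new char, reset run to 1
  Position 8 ('b'): continues run of 'b', length=2
  Position 9 ('b'): continues run of 'b', length=3
  Position 10 ('b'): continues run of 'b', length=4
  Position 11 ('b'): continues run of 'b', length=5
Longest run: 'b' with length 5

5


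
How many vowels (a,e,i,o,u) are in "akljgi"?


Input: akljgi
Checking each character:
  'a' at position 0: vowel (running total: 1)
  'k' at position 1: consonant
  'l' at position 2: consonant
  'j' at position 3: consonant
  'g' at position 4: consonant
  'i' at position 5: vowel (running total: 2)
Total vowels: 2

2


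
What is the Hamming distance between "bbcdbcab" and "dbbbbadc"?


Comparing "bbcdbcab" and "dbbbbadc" position by position:
  Position 0: 'b' vs 'd' => differ
  Position 1: 'b' vs 'b' => same
  Position 2: 'c' vs 'b' => differ
  Position 3: 'd' vs 'b' => differ
  Position 4: 'b' vs 'b' => same
  Position 5: 'c' vs 'a' => differ
  Position 6: 'a' vs 'd' => differ
  Position 7: 'b' vs 'c' => differ
Total differences (Hamming distance): 6

6


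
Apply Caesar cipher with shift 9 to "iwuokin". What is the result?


Caesar cipher: shift "iwuokin" by 9
  'i' (pos 8) + 9 = pos 17 = 'r'
  'w' (pos 22) + 9 = pos 5 = 'f'
  'u' (pos 20) + 9 = pos 3 = 'd'
  'o' (pos 14) + 9 = pos 23 = 'x'
  'k' (pos 10) + 9 = pos 19 = 't'
  'i' (pos 8) + 9 = pos 17 = 'r'
  'n' (pos 13) + 9 = pos 22 = 'w'
Result: rfdxtrw

rfdxtrw


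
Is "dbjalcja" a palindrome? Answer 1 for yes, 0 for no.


Input: dbjalcja
Reversed: ajclajbd
  Compare pos 0 ('d') with pos 7 ('a'): MISMATCH
  Compare pos 1 ('b') with pos 6 ('j'): MISMATCH
  Compare pos 2 ('j') with pos 5 ('c'): MISMATCH
  Compare pos 3 ('a') with pos 4 ('l'): MISMATCH
Result: not a palindrome

0


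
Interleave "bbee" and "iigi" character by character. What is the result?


Interleaving "bbee" and "iigi":
  Position 0: 'b' from first, 'i' from second => "bi"
  Position 1: 'b' from first, 'i' from second => "bi"
  Position 2: 'e' from first, 'g' from second => "eg"
  Position 3: 'e' from first, 'i' from second => "ei"
Result: bibiegei

bibiegei


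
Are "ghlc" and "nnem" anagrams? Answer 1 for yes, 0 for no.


Strings: "ghlc", "nnem"
Sorted first:  cghl
Sorted second: emnn
Differ at position 0: 'c' vs 'e' => not anagrams

0


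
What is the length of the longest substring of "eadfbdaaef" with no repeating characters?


Input: "eadfbdaaef"
Sliding window (track last position of each char):
  Position 0 ('e'): window [0,0] length 1 -- new best
  Position 1 ('a'): window [0,1] length 2 -- new best
  Position 2 ('d'): window [0,2] length 3 -- new best
  Position 3 ('f'): window [0,3] length 4 -- new best
  Position 4 ('b'): window [0,4] length 5 -- new best
  Position 5 ('d'): repeat (last at 2), move window start to 3
  Position 5 ('d'): window [3,5] length 3
  Position 6 ('a'): window [3,6] length 4
  Position 7 ('a'): repeat (last at 6), move window start to 7
  Position 7 ('a'): window [7,7] length 1
  Position 8 ('e'): window [7,8] length 2
  Position 9 ('f'): window [7,9] length 3
Longest substring with no repeats: "eadfb" with length 5

5


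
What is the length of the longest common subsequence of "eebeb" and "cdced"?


LCS of "eebeb" and "cdced"
DP table:
           c    d    c    e    d
      0    0    0    0    0    0
  e   0    0    0    0    1    1
  e   0    0    0    0    1    1
  b   0    0    0    0    1    1
  e   0    0    0    0    1    1
  b   0    0    0    0    1    1
LCS length = dp[5][5] = 1

1


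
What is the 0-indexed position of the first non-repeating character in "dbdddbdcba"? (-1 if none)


Input: dbdddbdcba
Character frequencies:
  'a': 1
  'b': 3
  'c': 1
  'd': 5
Scanning left to right for freq == 1:
  Position 0 ('d'): freq=5, skip
  Position 1 ('b'): freq=3, skip
  Position 2 ('d'): freq=5, skip
  Position 3 ('d'): freq=5, skip
  Position 4 ('d'): freq=5, skip
  Position 5 ('b'): freq=3, skip
  Position 6 ('d'): freq=5, skip
  Position 7 ('c'): unique! => answer = 7

7


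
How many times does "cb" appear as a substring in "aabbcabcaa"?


Searching for "cb" in "aabbcabcaa"
Scanning each position:
  Position 0: "aa" => no
  Position 1: "ab" => no
  Position 2: "bb" => no
  Position 3: "bc" => no
  Position 4: "ca" => no
  Position 5: "ab" => no
  Position 6: "bc" => no
  Position 7: "ca" => no
  Position 8: "aa" => no
Total occurrences: 0

0


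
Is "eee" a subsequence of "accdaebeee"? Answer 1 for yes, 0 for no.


Check if "eee" is a subsequence of "accdaebeee"
Greedy scan:
  Position 0 ('a'): no match needed
  Position 1 ('c'): no match needed
  Position 2 ('c'): no match needed
  Position 3 ('d'): no match needed
  Position 4 ('a'): no match needed
  Position 5 ('e'): matches sub[0] = 'e'
  Position 6 ('b'): no match needed
  Position 7 ('e'): matches sub[1] = 'e'
  Position 8 ('e'): matches sub[2] = 'e'
  Position 9 ('e'): no match needed
All 3 characters matched => is a subsequence

1


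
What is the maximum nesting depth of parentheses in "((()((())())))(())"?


Input: "((()((())())))(())"
Tracking depth:
  Position 0 '(': depth becomes 1
  Position 1 '(': depth becomes 2
  Position 2 '(': depth becomes 3
  Position 3 ')': depth becomes 2
  Position 4 '(': depth becomes 3
  Position 5 '(': depth becomes 4
  Position 6 '(': depth becomes 5
  Position 7 ')': depth becomes 4
  Position 8 ')': depth becomes 3
  Position 9 '(': depth becomes 4
  Position 10 ')': depth becomes 3
  Position 11 ')': depth becomes 2
  Position 12 ')': depth becomes 1
  Position 13 ')': depth becomes 0
  Position 14 '(': depth becomes 1
  Position 15 '(': depth becomes 2
  Position 16 ')': depth becomes 1
  Position 17 ')': depth becomes 0
Maximum depth reached: 5

5


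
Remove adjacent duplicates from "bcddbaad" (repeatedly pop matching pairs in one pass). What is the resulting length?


Input: bcddbaad
Stack-based adjacent duplicate removal:
  Read 'b': push. Stack: b
  Read 'c': push. Stack: bc
  Read 'd': push. Stack: bcd
  Read 'd': matches stack top 'd' => pop. Stack: bc
  Read 'b': push. Stack: bcb
  Read 'a': push. Stack: bcba
  Read 'a': matches stack top 'a' => pop. Stack: bcb
  Read 'd': push. Stack: bcbd
Final stack: "bcbd" (length 4)

4
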